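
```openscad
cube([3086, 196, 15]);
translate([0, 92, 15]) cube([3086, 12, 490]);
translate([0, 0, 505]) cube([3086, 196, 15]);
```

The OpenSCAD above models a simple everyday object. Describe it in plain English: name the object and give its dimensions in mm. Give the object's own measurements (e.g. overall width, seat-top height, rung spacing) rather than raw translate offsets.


An I-beam lying along x, 3086 mm long. Overall section height 520 mm. Two flanges 196 mm wide (y) and 15 mm thick, one on the floor and one at the top; a web 12 mm thick runs between them, centred on the flange width.


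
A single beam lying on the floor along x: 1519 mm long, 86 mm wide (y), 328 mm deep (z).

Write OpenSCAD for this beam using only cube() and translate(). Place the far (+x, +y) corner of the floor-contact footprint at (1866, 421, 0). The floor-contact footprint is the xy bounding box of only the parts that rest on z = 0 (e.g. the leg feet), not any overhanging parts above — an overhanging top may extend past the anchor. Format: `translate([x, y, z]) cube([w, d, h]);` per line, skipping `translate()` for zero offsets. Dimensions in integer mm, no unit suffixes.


translate([347, 335, 0]) cube([1519, 86, 328]);


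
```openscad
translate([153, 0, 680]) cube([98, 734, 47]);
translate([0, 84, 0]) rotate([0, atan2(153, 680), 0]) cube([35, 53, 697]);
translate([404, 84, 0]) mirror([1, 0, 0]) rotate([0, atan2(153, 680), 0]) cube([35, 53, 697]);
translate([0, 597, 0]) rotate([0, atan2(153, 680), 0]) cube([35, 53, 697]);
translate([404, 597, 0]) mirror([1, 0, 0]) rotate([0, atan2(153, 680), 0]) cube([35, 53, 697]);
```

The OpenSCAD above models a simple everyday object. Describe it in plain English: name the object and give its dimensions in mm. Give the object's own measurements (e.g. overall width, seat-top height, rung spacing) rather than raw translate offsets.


A sawhorse. A 98×734×47 mm beam (x, y, z) sits on two A-frame leg pairs. Each pair is two raked legs of 35×53 mm section (53 mm along y) splaying symmetrically in x. Each leg rises 680 mm vertically over 153 mm of horizontal reach and is 697 mm long along its own axis. Every leg's outer bottom edge rests on the floor and its outer top edge meets a bottom edge of the beam — the left legs (tilting toward +x) meet the beam's −x bottom edge, the right legs (their mirror images, tilting toward −x) meet its +x bottom edge — so the leg tops tuck under the beam, the beam's underside is 680 mm above the floor, and the feet are 404 mm apart outside-to-outside with the beam centred between them. The two leg pairs are set in 84 mm from either end of the beam.


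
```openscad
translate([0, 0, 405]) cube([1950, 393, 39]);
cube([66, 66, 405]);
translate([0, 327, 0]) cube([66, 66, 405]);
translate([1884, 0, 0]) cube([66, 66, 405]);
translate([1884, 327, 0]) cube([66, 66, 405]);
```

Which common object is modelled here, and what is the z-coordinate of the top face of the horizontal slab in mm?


A bench. The seat-top height is 444 mm.

A long slab on four corner posts — a bench. The slab sits at z = 405 with thickness 39, so the top is 405 + 39 = 444 mm.


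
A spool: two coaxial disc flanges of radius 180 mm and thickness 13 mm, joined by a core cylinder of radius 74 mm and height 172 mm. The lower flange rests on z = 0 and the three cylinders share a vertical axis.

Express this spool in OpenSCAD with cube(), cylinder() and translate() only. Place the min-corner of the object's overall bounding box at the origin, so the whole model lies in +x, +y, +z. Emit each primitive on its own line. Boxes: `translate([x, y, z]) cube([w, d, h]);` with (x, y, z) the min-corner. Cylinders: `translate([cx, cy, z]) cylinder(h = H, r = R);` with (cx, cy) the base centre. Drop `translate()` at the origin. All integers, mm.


translate([180, 180, 0]) cylinder(h = 13, r = 180);
translate([180, 180, 13]) cylinder(h = 172, r = 74);
translate([180, 180, 185]) cylinder(h = 13, r = 180);


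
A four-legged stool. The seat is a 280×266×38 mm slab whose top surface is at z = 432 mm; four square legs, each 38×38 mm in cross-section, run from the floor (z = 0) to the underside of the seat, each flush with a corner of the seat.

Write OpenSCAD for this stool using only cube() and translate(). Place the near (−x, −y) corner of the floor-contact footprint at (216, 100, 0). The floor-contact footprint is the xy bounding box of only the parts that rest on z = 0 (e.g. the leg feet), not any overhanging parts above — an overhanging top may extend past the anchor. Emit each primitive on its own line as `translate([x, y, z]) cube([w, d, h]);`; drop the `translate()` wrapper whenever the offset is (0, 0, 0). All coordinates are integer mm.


translate([216, 100, 394]) cube([280, 266, 38]);
translate([216, 100, 0]) cube([38, 38, 394]);
translate([458, 100, 0]) cube([38, 38, 394]);
translate([216, 328, 0]) cube([38, 38, 394]);
translate([458, 328, 0]) cube([38, 38, 394]);


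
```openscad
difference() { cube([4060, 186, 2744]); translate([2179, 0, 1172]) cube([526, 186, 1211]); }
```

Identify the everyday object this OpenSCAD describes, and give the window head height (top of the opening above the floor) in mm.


A wall with a window opening. The window head height is 2383 mm.

A wall with a rectangular opening subtracted — a window. Sill at z = 1172, opening 1211 mm tall, so the head is at 1172 + 1211 = 2383 mm.


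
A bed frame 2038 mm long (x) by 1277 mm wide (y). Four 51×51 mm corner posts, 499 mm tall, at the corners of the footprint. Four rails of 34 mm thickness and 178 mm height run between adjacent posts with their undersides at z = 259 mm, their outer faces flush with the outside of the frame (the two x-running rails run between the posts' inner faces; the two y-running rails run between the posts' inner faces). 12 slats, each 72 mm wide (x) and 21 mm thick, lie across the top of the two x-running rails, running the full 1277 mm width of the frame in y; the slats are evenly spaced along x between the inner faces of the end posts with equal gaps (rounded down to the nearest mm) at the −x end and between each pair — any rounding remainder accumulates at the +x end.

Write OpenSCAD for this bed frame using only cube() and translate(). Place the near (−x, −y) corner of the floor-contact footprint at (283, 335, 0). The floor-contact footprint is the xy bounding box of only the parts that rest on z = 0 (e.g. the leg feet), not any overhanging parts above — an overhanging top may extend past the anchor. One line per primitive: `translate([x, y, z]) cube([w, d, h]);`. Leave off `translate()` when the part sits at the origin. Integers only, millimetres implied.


translate([283, 335, 0]) cube([51, 51, 499]);
translate([283, 1561, 0]) cube([51, 51, 499]);
translate([2270, 335, 0]) cube([51, 51, 499]);
translate([2270, 1561, 0]) cube([51, 51, 499]);
translate([334, 335, 259]) cube([1936, 34, 178]);
translate([334, 1578, 259]) cube([1936, 34, 178]);
translate([283, 386, 259]) cube([34, 1175, 178]);
translate([2287, 386, 259]) cube([34, 1175, 178]);
translate([416, 335, 437]) cube([72, 1277, 21]);
translate([570, 335, 437]) cube([72, 1277, 21]);
translate([724, 335, 437]) cube([72, 1277, 21]);
translate([878, 335, 437]) cube([72, 1277, 21]);
translate([1032, 335, 437]) cube([72, 1277, 21]);
translate([1186, 335, 437]) cube([72, 1277, 21]);
translate([1340, 335, 437]) cube([72, 1277, 21]);
translate([1494, 335, 437]) cube([72, 1277, 21]);
translate([1648, 335, 437]) cube([72, 1277, 21]);
translate([1802, 335, 437]) cube([72, 1277, 21]);
translate([1956, 335, 437]) cube([72, 1277, 21]);
translate([2110, 335, 437]) cube([72, 1277, 21]);


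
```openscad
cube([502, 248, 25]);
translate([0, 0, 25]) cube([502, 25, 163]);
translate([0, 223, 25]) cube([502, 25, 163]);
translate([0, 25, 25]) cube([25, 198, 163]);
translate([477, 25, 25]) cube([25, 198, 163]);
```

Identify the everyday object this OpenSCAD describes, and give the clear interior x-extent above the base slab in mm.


An open box. The internal width is 452 mm.

A 502×248 base slab with four walls standing on it — an open box. The base is 502 mm wide and the walls are 25 mm thick, so the internal width is 502 − 2 × 25 = 452 mm.


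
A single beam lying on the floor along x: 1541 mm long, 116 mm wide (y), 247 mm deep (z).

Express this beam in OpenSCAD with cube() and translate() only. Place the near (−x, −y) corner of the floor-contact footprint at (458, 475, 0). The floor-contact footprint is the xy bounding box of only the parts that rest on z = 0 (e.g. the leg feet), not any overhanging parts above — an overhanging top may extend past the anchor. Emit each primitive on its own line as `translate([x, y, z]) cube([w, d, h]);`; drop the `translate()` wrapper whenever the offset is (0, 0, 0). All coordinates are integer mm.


translate([458, 475, 0]) cube([1541, 116, 247]);


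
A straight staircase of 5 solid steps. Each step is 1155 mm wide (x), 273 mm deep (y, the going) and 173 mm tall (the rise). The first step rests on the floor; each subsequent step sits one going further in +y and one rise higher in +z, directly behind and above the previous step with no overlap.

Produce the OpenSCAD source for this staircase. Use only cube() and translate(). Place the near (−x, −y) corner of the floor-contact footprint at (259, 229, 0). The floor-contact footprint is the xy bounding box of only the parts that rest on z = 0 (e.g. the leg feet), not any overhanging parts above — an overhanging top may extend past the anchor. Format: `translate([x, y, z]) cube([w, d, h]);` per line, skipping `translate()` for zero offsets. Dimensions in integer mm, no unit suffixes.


translate([259, 229, 0]) cube([1155, 273, 173]);
translate([259, 502, 173]) cube([1155, 273, 173]);
translate([259, 775, 346]) cube([1155, 273, 173]);
translate([259, 1048, 519]) cube([1155, 273, 173]);
translate([259, 1321, 692]) cube([1155, 273, 173]);


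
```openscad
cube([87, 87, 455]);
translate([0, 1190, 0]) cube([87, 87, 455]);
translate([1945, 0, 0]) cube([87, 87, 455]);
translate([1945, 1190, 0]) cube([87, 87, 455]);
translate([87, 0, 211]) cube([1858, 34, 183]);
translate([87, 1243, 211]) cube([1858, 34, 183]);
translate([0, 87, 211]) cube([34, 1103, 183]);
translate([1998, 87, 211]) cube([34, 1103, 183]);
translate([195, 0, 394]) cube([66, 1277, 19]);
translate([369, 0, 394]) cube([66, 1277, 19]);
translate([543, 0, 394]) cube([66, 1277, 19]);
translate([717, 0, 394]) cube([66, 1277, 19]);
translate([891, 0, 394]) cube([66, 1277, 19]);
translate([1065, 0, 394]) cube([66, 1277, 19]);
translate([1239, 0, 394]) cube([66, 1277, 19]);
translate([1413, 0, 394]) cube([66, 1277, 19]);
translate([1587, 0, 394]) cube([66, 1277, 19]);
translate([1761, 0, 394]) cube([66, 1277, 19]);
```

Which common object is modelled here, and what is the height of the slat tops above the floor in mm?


A bed frame. The slat-top height is 413 mm.

Four posts, four rails, and a row of slats — a bed frame. Slats sit on the rails at z = 211 + 183 = 394; with slat thickness 19, the top is 413 mm.


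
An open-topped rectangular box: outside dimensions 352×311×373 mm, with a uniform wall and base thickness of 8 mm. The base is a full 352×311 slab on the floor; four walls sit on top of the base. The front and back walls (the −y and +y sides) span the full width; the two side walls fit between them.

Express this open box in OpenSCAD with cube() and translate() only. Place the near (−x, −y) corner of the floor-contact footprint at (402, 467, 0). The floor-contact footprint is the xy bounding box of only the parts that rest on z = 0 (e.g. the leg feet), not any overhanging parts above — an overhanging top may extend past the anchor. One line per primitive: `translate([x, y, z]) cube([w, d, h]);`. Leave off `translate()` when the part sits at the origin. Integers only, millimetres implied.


translate([402, 467, 0]) cube([352, 311, 8]);
translate([402, 467, 8]) cube([352, 8, 365]);
translate([402, 770, 8]) cube([352, 8, 365]);
translate([402, 475, 8]) cube([8, 295, 365]);
translate([746, 475, 8]) cube([8, 295, 365]);


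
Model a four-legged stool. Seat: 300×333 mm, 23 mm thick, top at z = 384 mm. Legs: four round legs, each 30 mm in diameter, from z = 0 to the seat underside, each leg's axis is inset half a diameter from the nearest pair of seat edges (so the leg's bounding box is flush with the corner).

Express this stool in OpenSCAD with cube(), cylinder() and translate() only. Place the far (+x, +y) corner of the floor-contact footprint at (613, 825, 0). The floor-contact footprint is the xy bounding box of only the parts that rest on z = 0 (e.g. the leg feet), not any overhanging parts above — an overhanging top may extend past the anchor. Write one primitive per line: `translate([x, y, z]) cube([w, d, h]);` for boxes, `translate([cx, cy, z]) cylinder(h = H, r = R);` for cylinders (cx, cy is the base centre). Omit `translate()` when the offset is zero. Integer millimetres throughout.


translate([313, 492, 361]) cube([300, 333, 23]);
translate([328, 507, 0]) cylinder(h = 361, r = 15);
translate([598, 507, 0]) cylinder(h = 361, r = 15);
translate([328, 810, 0]) cylinder(h = 361, r = 15);
translate([598, 810, 0]) cylinder(h = 361, r = 15);


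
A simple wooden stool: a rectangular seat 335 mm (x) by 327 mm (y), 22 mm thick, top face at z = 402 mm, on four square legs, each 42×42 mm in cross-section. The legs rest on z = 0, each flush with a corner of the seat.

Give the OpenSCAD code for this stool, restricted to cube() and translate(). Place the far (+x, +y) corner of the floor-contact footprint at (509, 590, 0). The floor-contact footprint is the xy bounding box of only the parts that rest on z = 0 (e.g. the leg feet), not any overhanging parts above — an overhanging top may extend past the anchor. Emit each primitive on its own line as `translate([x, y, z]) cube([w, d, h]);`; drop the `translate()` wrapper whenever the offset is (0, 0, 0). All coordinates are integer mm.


translate([174, 263, 380]) cube([335, 327, 22]);
translate([174, 263, 0]) cube([42, 42, 380]);
translate([467, 263, 0]) cube([42, 42, 380]);
translate([174, 548, 0]) cube([42, 42, 380]);
translate([467, 548, 0]) cube([42, 42, 380]);


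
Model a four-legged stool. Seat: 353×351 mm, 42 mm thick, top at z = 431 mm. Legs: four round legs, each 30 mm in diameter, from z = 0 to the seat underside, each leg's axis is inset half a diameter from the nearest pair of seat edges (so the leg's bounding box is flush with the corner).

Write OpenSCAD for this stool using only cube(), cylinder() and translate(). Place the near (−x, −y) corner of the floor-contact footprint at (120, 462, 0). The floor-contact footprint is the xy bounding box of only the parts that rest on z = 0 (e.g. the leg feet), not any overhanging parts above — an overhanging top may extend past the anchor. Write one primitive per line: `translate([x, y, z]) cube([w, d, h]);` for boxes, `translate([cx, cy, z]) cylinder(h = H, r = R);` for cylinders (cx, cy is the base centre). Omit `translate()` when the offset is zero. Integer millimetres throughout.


translate([120, 462, 389]) cube([353, 351, 42]);
translate([135, 477, 0]) cylinder(h = 389, r = 15);
translate([458, 477, 0]) cylinder(h = 389, r = 15);
translate([135, 798, 0]) cylinder(h = 389, r = 15);
translate([458, 798, 0]) cylinder(h = 389, r = 15);


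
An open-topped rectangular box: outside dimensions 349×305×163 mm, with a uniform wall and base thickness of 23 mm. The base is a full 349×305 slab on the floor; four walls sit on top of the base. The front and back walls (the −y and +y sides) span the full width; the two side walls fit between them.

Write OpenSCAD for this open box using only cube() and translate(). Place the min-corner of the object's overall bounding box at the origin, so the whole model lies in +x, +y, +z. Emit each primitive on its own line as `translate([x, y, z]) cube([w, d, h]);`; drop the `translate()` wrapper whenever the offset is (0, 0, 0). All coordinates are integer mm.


cube([349, 305, 23]);
translate([0, 0, 23]) cube([349, 23, 140]);
translate([0, 282, 23]) cube([349, 23, 140]);
translate([0, 23, 23]) cube([23, 259, 140]);
translate([326, 23, 23]) cube([23, 259, 140]);


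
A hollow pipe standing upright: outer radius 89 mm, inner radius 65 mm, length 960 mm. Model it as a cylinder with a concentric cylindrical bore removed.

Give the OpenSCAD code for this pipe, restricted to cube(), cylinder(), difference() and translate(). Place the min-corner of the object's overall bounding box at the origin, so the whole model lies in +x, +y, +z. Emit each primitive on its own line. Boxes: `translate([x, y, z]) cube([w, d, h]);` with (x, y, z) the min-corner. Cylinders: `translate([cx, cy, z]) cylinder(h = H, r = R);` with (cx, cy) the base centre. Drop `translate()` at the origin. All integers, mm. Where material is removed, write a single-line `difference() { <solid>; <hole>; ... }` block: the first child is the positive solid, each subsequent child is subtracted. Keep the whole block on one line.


difference() { translate([89, 89, 0]) cylinder(h = 960, r = 89); translate([89, 89, 0]) cylinder(h = 960, r = 65); }


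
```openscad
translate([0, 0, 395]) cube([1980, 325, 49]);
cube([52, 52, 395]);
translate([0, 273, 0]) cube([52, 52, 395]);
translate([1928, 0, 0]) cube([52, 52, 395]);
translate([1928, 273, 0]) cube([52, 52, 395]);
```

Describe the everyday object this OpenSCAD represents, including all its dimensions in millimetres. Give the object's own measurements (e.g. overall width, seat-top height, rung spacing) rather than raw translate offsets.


A bench: a 1980×325 mm seat slab, 49 mm thick, top at z = 444 mm, on four 52×52 mm square legs flush with the seat corners and standing on z = 0.


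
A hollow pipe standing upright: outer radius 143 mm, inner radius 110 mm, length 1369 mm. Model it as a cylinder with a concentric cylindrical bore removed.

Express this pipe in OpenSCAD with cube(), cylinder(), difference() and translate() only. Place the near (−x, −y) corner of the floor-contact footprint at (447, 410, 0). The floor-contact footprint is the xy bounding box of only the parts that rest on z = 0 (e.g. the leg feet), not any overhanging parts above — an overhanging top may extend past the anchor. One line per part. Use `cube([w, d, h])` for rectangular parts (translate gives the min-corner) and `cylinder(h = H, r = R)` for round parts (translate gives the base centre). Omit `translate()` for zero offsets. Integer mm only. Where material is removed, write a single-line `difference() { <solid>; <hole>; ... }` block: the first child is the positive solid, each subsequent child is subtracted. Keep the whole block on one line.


difference() { translate([590, 553, 0]) cylinder(h = 1369, r = 143); translate([590, 553, 0]) cylinder(h = 1369, r = 110); }


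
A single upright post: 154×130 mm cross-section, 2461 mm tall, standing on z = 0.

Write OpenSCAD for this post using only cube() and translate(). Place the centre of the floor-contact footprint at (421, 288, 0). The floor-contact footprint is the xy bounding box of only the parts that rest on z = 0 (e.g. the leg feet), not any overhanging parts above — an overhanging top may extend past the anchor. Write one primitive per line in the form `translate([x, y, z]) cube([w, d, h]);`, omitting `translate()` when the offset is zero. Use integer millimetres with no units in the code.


translate([344, 223, 0]) cube([154, 130, 2461]);


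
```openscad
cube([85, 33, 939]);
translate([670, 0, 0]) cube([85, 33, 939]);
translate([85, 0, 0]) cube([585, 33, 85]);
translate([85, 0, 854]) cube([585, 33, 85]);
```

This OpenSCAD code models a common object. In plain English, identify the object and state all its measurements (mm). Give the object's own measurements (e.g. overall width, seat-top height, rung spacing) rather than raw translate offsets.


A rectangular picture frame lying in the x–z plane (depth along y). The opening is 585 mm wide (x) by 769 mm tall (z), surrounded by a border 85 mm wide on all four sides. The frame is 33 mm deep and is made of two full-height vertical stiles with two horizontal rails fitted between them.


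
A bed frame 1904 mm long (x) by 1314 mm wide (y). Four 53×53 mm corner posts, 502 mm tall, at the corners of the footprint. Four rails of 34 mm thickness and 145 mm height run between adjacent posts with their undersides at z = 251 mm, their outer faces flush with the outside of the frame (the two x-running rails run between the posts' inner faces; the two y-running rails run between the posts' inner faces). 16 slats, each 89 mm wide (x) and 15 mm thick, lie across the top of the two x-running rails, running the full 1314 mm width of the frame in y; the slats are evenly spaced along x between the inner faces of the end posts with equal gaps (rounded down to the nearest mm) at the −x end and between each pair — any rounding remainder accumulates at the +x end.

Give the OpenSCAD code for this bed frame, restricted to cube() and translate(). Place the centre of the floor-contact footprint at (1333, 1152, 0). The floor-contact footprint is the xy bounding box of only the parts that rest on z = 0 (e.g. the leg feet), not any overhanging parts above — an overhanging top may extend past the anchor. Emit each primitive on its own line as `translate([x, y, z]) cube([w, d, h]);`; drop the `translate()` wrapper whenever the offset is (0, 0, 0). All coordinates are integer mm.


translate([381, 495, 0]) cube([53, 53, 502]);
translate([381, 1756, 0]) cube([53, 53, 502]);
translate([2232, 495, 0]) cube([53, 53, 502]);
translate([2232, 1756, 0]) cube([53, 53, 502]);
translate([434, 495, 251]) cube([1798, 34, 145]);
translate([434, 1775, 251]) cube([1798, 34, 145]);
translate([381, 548, 251]) cube([34, 1208, 145]);
translate([2251, 548, 251]) cube([34, 1208, 145]);
translate([456, 495, 396]) cube([89, 1314, 15]);
translate([567, 495, 396]) cube([89, 1314, 15]);
translate([678, 495, 396]) cube([89, 1314, 15]);
translate([789, 495, 396]) cube([89, 1314, 15]);
translate([900, 495, 396]) cube([89, 1314, 15]);
translate([1011, 495, 396]) cube([89, 1314, 15]);
translate([1122, 495, 396]) cube([89, 1314, 15]);
translate([1233, 495, 396]) cube([89, 1314, 15]);
translate([1344, 495, 396]) cube([89, 1314, 15]);
translate([1455, 495, 396]) cube([89, 1314, 15]);
translate([1566, 495, 396]) cube([89, 1314, 15]);
translate([1677, 495, 396]) cube([89, 1314, 15]);
translate([1788, 495, 396]) cube([89, 1314, 15]);
translate([1899, 495, 396]) cube([89, 1314, 15]);
translate([2010, 495, 396]) cube([89, 1314, 15]);
translate([2121, 495, 396]) cube([89, 1314, 15]);


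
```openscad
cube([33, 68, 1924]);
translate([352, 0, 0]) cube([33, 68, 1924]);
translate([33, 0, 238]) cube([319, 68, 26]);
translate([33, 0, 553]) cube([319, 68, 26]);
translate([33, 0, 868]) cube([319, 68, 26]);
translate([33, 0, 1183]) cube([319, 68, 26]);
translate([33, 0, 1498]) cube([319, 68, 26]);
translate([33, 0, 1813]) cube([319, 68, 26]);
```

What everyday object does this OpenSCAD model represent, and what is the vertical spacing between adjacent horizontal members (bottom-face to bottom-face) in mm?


A ladder. The rung spacing is 315 mm.

Two tall 33×68 posts with 6 short bars between them — a ladder. Adjacent rungs sit at z = 238 and z = 553, so the spacing is 553 − 238 = 315 mm.


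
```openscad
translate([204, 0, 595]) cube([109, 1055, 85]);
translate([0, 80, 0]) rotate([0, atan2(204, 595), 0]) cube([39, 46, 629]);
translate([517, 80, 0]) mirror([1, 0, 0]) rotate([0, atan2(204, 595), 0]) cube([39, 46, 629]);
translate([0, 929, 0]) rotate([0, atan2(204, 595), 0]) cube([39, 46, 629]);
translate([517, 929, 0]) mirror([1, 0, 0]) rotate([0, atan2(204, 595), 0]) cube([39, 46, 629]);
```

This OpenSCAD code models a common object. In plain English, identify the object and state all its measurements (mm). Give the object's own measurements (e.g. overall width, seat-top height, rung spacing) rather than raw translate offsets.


A sawhorse. A 109×1055×85 mm beam (x, y, z) sits on two A-frame leg pairs. Each pair is two raked legs of 39×46 mm section (46 mm along y) splaying symmetrically in x. Each leg rises 595 mm vertically over 204 mm of horizontal reach and is 629 mm long along its own axis. Every leg's outer bottom edge rests on the floor and its outer top edge meets a bottom edge of the beam — the left legs (tilting toward +x) meet the beam's −x bottom edge, the right legs (their mirror images, tilting toward −x) meet its +x bottom edge — so the leg tops tuck under the beam, the beam's underside is 595 mm above the floor, and the feet are 517 mm apart outside-to-outside with the beam centred between them. The two leg pairs are set in 80 mm from either end of the beam.


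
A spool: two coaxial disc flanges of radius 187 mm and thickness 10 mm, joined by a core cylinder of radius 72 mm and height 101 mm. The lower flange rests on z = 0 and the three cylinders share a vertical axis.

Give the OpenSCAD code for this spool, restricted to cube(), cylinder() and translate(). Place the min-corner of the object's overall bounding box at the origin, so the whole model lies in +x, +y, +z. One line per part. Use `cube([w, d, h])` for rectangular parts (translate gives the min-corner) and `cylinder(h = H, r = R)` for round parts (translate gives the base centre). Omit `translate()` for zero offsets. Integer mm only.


translate([187, 187, 0]) cylinder(h = 10, r = 187);
translate([187, 187, 10]) cylinder(h = 101, r = 72);
translate([187, 187, 111]) cylinder(h = 10, r = 187);


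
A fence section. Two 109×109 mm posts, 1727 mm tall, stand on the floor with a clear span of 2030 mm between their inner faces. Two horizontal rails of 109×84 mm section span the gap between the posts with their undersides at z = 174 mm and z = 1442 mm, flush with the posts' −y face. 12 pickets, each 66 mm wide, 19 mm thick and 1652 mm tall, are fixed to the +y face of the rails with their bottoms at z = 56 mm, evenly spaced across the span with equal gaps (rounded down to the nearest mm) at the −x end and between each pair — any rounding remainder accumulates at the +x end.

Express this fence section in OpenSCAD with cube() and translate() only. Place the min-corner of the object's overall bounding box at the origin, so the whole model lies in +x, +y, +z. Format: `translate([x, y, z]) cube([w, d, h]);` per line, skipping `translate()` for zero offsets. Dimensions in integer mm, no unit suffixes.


cube([109, 109, 1727]);
translate([2139, 0, 0]) cube([109, 109, 1727]);
translate([109, 0, 174]) cube([2030, 109, 84]);
translate([109, 0, 1442]) cube([2030, 109, 84]);
translate([204, 109, 56]) cube([66, 19, 1652]);
translate([365, 109, 56]) cube([66, 19, 1652]);
translate([526, 109, 56]) cube([66, 19, 1652]);
translate([687, 109, 56]) cube([66, 19, 1652]);
translate([848, 109, 56]) cube([66, 19, 1652]);
translate([1009, 109, 56]) cube([66, 19, 1652]);
translate([1170, 109, 56]) cube([66, 19, 1652]);
translate([1331, 109, 56]) cube([66, 19, 1652]);
translate([1492, 109, 56]) cube([66, 19, 1652]);
translate([1653, 109, 56]) cube([66, 19, 1652]);
translate([1814, 109, 56]) cube([66, 19, 1652]);
translate([1975, 109, 56]) cube([66, 19, 1652]);


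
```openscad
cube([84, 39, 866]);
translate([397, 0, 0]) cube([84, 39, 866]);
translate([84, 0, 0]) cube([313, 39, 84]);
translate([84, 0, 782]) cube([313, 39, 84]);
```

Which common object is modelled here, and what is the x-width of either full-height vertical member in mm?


A picture frame. The border width is 84 mm.

Four thin pieces enclosing a rectangular opening — a picture frame. The two full-height stiles are 866 mm tall; the top rail sits at z = 782 and is 84 mm tall, so the border above the opening is 866 − 782 = 84 mm, matching the stile x-width.


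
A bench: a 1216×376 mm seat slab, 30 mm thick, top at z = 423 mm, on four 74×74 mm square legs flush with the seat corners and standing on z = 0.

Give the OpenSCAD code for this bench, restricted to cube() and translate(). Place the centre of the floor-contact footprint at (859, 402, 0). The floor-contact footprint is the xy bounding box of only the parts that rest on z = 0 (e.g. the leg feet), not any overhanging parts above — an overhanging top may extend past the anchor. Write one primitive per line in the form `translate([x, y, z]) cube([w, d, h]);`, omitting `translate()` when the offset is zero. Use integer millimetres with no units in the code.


// leg_h = 423 − 30 = 393
translate([251, 214, 393]) cube([1216, 376, 30]);
translate([251, 214, 0]) cube([74, 74, 393]);
translate([251, 516, 0]) cube([74, 74, 393]);
translate([1393, 214, 0]) cube([74, 74, 393]);
translate([1393, 516, 0]) cube([74, 74, 393]);


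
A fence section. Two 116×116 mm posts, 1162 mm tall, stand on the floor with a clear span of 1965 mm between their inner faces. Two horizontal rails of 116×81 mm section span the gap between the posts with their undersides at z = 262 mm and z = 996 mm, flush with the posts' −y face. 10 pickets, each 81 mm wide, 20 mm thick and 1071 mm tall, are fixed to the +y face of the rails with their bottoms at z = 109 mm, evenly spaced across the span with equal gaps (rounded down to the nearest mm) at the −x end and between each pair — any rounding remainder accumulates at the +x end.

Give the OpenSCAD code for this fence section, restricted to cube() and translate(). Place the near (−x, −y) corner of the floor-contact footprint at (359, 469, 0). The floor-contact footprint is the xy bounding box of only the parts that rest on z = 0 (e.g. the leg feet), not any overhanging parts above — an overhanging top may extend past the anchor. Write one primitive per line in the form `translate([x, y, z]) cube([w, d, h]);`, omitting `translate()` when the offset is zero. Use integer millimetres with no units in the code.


translate([359, 469, 0]) cube([116, 116, 1162]);
translate([2440, 469, 0]) cube([116, 116, 1162]);
translate([475, 469, 262]) cube([1965, 116, 81]);
translate([475, 469, 996]) cube([1965, 116, 81]);
translate([580, 585, 109]) cube([81, 20, 1071]);
translate([766, 585, 109]) cube([81, 20, 1071]);
translate([952, 585, 109]) cube([81, 20, 1071]);
translate([1138, 585, 109]) cube([81, 20, 1071]);
translate([1324, 585, 109]) cube([81, 20, 1071]);
translate([1510, 585, 109]) cube([81, 20, 1071]);
translate([1696, 585, 109]) cube([81, 20, 1071]);
translate([1882, 585, 109]) cube([81, 20, 1071]);
translate([2068, 585, 109]) cube([81, 20, 1071]);
translate([2254, 585, 109]) cube([81, 20, 1071]);


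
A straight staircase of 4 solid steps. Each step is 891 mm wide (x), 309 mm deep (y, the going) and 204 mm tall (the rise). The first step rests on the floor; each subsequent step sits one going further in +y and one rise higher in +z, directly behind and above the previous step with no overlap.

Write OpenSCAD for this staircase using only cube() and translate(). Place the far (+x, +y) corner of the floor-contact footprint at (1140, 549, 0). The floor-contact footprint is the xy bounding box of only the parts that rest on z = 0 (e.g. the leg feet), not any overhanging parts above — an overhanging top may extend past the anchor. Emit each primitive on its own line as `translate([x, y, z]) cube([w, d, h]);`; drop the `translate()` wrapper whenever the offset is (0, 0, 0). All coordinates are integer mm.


translate([249, 240, 0]) cube([891, 309, 204]);
translate([249, 549, 204]) cube([891, 309, 204]);
translate([249, 858, 408]) cube([891, 309, 204]);
translate([249, 1167, 612]) cube([891, 309, 204]);


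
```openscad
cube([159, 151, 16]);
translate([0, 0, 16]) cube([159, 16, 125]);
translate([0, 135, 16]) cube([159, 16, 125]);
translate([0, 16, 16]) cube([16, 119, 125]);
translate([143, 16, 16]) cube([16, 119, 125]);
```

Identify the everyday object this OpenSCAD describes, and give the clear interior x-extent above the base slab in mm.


An open box. The internal width is 127 mm.

A 159×151 base slab with four walls standing on it — an open box. The base is 159 mm wide and the walls are 16 mm thick, so the internal width is 159 − 2 × 16 = 127 mm.


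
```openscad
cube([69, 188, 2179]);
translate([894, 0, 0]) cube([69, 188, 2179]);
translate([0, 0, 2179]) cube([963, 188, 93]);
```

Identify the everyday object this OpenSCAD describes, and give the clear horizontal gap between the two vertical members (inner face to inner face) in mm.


A door frame. The clear opening width is 825 mm.

Two 2179 mm tall posts with a header on top — a door frame. The left jamb is 69 mm wide at x = 0; the right jamb starts at x = 894. The clear opening is 894 − 69 = 825 mm.


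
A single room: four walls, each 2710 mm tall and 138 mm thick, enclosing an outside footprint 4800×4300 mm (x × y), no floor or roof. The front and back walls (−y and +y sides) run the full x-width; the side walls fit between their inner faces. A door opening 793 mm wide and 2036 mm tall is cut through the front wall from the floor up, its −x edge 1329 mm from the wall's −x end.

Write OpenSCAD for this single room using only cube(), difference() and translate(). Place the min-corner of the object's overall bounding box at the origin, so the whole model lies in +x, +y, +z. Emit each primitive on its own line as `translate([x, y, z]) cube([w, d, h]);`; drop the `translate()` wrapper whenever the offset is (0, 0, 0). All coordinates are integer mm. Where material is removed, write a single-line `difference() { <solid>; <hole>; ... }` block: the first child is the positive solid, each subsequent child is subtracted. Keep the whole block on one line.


difference() { cube([4800, 138, 2710]); translate([1329, 0, 0]) cube([793, 138, 2036]); }
translate([0, 4162, 0]) cube([4800, 138, 2710]);
translate([0, 138, 0]) cube([138, 4024, 2710]);
translate([4662, 138, 0]) cube([138, 4024, 2710]);


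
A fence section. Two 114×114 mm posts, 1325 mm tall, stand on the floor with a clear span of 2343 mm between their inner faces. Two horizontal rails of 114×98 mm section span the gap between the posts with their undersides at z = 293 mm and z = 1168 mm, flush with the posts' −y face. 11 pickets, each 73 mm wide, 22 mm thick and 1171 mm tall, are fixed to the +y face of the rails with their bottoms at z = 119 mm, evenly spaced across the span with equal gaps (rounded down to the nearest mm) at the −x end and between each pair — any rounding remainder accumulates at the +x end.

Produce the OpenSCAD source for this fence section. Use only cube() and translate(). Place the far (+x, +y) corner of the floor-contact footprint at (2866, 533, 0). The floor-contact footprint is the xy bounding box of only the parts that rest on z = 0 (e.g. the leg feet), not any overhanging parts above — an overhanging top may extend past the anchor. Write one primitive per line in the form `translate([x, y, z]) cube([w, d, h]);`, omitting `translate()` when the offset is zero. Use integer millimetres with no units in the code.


translate([295, 419, 0]) cube([114, 114, 1325]);
translate([2752, 419, 0]) cube([114, 114, 1325]);
translate([409, 419, 293]) cube([2343, 114, 98]);
translate([409, 419, 1168]) cube([2343, 114, 98]);
translate([537, 533, 119]) cube([73, 22, 1171]);
translate([738, 533, 119]) cube([73, 22, 1171]);
translate([939, 533, 119]) cube([73, 22, 1171]);
translate([1140, 533, 119]) cube([73, 22, 1171]);
translate([1341, 533, 119]) cube([73, 22, 1171]);
translate([1542, 533, 119]) cube([73, 22, 1171]);
translate([1743, 533, 119]) cube([73, 22, 1171]);
translate([1944, 533, 119]) cube([73, 22, 1171]);
translate([2145, 533, 119]) cube([73, 22, 1171]);
translate([2346, 533, 119]) cube([73, 22, 1171]);
translate([2547, 533, 119]) cube([73, 22, 1171]);


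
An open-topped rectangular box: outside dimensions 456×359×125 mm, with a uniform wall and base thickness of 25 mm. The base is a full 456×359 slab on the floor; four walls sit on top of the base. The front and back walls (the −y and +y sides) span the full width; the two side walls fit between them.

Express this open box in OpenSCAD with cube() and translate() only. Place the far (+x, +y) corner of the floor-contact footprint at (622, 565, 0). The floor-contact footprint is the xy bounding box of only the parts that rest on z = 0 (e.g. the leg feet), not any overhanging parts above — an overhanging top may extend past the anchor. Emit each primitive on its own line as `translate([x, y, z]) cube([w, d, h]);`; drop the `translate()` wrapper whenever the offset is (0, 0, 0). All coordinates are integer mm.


translate([166, 206, 0]) cube([456, 359, 25]);
translate([166, 206, 25]) cube([456, 25, 100]);
translate([166, 540, 25]) cube([456, 25, 100]);
translate([166, 231, 25]) cube([25, 309, 100]);
translate([597, 231, 25]) cube([25, 309, 100]);


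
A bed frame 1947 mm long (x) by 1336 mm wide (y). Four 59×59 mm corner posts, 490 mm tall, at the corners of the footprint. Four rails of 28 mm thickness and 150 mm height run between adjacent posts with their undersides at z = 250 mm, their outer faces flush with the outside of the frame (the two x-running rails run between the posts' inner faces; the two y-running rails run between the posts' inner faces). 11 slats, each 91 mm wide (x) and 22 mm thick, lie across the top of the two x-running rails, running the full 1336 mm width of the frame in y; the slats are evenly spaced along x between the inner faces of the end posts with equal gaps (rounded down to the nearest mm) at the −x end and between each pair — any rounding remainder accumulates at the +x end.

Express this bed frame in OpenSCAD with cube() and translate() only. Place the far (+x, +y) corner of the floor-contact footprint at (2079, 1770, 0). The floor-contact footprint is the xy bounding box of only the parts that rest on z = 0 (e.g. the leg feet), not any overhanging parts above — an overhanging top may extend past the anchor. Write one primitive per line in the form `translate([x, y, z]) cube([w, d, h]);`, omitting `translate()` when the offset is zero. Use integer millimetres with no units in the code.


// slat z = rail_z + rail_h = 250 + 150 = 400
// slat gap = ⌊(1829 − 11·91) / 12⌋ = 69
translate([132, 434, 0]) cube([59, 59, 490]);
translate([132, 1711, 0]) cube([59, 59, 490]);
translate([2020, 434, 0]) cube([59, 59, 490]);
translate([2020, 1711, 0]) cube([59, 59, 490]);
translate([191, 434, 250]) cube([1829, 28, 150]);
translate([191, 1742, 250]) cube([1829, 28, 150]);
translate([132, 493, 250]) cube([28, 1218, 150]);
translate([2051, 493, 250]) cube([28, 1218, 150]);
translate([260, 434, 400]) cube([91, 1336, 22]);
translate([420, 434, 400]) cube([91, 1336, 22]);
translate([580, 434, 400]) cube([91, 1336, 22]);
translate([740, 434, 400]) cube([91, 1336, 22]);
translate([900, 434, 400]) cube([91, 1336, 22]);
translate([1060, 434, 400]) cube([91, 1336, 22]);
translate([1220, 434, 400]) cube([91, 1336, 22]);
translate([1380, 434, 400]) cube([91, 1336, 22]);
translate([1540, 434, 400]) cube([91, 1336, 22]);
translate([1700, 434, 400]) cube([91, 1336, 22]);
translate([1860, 434, 400]) cube([91, 1336, 22]);


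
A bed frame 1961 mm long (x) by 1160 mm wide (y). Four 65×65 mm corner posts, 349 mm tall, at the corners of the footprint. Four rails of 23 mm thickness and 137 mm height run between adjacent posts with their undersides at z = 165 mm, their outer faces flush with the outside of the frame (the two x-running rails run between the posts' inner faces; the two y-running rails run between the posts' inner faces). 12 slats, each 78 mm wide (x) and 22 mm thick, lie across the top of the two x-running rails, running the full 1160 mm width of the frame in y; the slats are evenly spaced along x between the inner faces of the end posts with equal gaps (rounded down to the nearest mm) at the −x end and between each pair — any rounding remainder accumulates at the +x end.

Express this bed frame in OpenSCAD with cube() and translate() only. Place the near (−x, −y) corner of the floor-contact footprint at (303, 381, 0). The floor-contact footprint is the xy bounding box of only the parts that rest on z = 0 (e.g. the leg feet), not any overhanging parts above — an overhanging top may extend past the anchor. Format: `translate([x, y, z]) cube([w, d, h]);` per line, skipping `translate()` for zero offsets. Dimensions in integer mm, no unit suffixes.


translate([303, 381, 0]) cube([65, 65, 349]);
translate([303, 1476, 0]) cube([65, 65, 349]);
translate([2199, 381, 0]) cube([65, 65, 349]);
translate([2199, 1476, 0]) cube([65, 65, 349]);
translate([368, 381, 165]) cube([1831, 23, 137]);
translate([368, 1518, 165]) cube([1831, 23, 137]);
translate([303, 446, 165]) cube([23, 1030, 137]);
translate([2241, 446, 165]) cube([23, 1030, 137]);
translate([436, 381, 302]) cube([78, 1160, 22]);
translate([582, 381, 302]) cube([78, 1160, 22]);
translate([728, 381, 302]) cube([78, 1160, 22]);
translate([874, 381, 302]) cube([78, 1160, 22]);
translate([1020, 381, 302]) cube([78, 1160, 22]);
translate([1166, 381, 302]) cube([78, 1160, 22]);
translate([1312, 381, 302]) cube([78, 1160, 22]);
translate([1458, 381, 302]) cube([78, 1160, 22]);
translate([1604, 381, 302]) cube([78, 1160, 22]);
translate([1750, 381, 302]) cube([78, 1160, 22]);
translate([1896, 381, 302]) cube([78, 1160, 22]);
translate([2042, 381, 302]) cube([78, 1160, 22]);
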